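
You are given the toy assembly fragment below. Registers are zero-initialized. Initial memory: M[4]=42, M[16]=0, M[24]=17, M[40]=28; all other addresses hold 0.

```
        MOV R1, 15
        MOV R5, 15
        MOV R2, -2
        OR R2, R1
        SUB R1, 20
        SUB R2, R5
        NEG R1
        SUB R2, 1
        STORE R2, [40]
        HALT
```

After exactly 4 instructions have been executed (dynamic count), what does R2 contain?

MOV R1, 15 → R1=15
MOV R5, 15 → R5=15
MOV R2, -2 → R2=-2
OR R2, R1 → R2=(-2)|15=-1
After step 4: R2 = -1.

-1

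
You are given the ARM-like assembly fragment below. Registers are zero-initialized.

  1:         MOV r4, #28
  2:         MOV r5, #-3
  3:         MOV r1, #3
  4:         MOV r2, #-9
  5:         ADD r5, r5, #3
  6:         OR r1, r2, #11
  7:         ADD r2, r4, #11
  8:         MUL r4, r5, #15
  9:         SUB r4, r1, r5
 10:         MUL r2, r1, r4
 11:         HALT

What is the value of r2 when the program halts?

r4=28
r5=-3
r1=3
r2=-9
r5=(-3)+3=0
r1=(-9)|11=-1
r2=28+11=39
r4=0*15=0
r4=(-1)-0=-1
r2=(-1)*(-1)=1
halt.

1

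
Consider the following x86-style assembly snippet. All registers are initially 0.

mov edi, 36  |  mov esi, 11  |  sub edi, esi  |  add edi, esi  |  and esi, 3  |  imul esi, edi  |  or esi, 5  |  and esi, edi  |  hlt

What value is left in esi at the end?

36

mov edi, 36 → edi=36
mov esi, 11 → esi=11
sub edi, esi → edi=36-11=25
add edi, esi → edi=25+11=36
and esi, 3 → esi=11&3=3
imul esi, edi → esi=3*36=108
or esi, 5 → esi=108|5=109
and esi, edi → esi=109&36=36
halt.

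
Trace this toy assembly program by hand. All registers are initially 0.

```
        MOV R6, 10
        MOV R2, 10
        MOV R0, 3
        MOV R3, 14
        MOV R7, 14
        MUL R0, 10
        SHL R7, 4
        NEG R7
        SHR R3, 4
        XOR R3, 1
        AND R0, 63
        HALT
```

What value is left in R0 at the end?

30

R6=10
R2=10
R0=3
R3=14
R7=14
R0=3*10=30
R7=14<<4=224
R7=-(224)=-224
R3=14>>4=0
R3=0^1=1
R0=30&63=30
halt.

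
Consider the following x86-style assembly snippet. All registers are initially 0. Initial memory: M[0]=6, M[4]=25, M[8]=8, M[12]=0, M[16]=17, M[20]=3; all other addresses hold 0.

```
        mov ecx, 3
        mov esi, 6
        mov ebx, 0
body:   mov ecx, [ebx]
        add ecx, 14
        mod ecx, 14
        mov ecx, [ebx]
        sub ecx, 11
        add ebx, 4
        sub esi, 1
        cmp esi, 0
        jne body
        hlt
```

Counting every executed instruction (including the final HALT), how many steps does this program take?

mov ecx, 3 → ecx=3
mov esi, 6 → esi=6
mov ebx, 0 → ebx=0
mov ecx, [ebx] → ecx=M[0]=6
add ecx, 14 → ecx=6+14=20
mod ecx, 14 → ecx=20%14=6
mov ecx, [ebx] → ecx=M[0]=6
sub ecx, 11 → ecx=6-11=-5
add ebx, 4 → ebx=0+4=4
sub esi, 1 → esi=6-1=5
cmp esi, 0  (cmp 5,0)
jne body: taken
mov ecx, [ebx] → ecx=M[4]=25
add ecx, 14 → ecx=25+14=39
mod ecx, 14 → ecx=39%14=11
mov ecx, [ebx] → ecx=M[4]=25
sub ecx, 11 → ecx=25-11=14
add ebx, 4 → ebx=4+4=8
sub esi, 1 → esi=5-1=4
cmp esi, 0  (cmp 4,0)
jne body: taken
mov ecx, [ebx] → ecx=M[8]=8
add ecx, 14 → ecx=8+14=22
mod ecx, 14 → ecx=22%14=8
mov ecx, [ebx] → ecx=M[8]=8
sub ecx, 11 → ecx=8-11=-3
add ebx, 4 → ebx=8+4=12
sub esi, 1 → esi=4-1=3
cmp esi, 0  (cmp 3,0)
jne body: taken
mov ecx, [ebx] → ecx=M[12]=0
add ecx, 14 → ecx=0+14=14
mod ecx, 14 → ecx=14%14=0
mov ecx, [ebx] → ecx=M[12]=0
sub ecx, 11 → ecx=0-11=-11
add ebx, 4 → ebx=12+4=16
sub esi, 1 → esi=3-1=2
cmp esi, 0  (cmp 2,0)
jne body: taken
mov ecx, [ebx] → ecx=M[16]=17
add ecx, 14 → ecx=17+14=31
mod ecx, 14 → ecx=31%14=3
mov ecx, [ebx] → ecx=M[16]=17
sub ecx, 11 → ecx=17-11=6
add ebx, 4 → ebx=16+4=20
sub esi, 1 → esi=2-1=1
cmp esi, 0  (cmp 1,0)
jne body: taken
mov ecx, [ebx] → ecx=M[20]=3
add ecx, 14 → ecx=3+14=17
mod ecx, 14 → ecx=17%14=3
mov ecx, [ebx] → ecx=M[20]=3
sub ecx, 11 → ecx=3-11=-8
add ebx, 4 → ebx=20+4=24
sub esi, 1 → esi=1-1=0
cmp esi, 0  (cmp 0,0)
jne body: not taken
halt.
Total executed instructions: 58.

58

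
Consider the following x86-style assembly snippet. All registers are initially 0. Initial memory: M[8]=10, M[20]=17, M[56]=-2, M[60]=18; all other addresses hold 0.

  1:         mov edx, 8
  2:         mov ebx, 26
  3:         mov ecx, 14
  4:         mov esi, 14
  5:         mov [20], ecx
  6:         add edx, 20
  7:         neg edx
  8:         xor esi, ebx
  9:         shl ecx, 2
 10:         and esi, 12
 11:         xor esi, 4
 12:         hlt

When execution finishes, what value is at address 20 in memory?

mov edx, 8 → edx=8
mov ebx, 26 → ebx=26
mov ecx, 14 → ecx=14
mov esi, 14 → esi=14
mov [20], ecx → M[20]=14
add edx, 20 → edx=8+20=28
neg edx → edx=-(28)=-28
xor esi, ebx → esi=14^26=20
shl ecx, 2 → ecx=14<<2=56
and esi, 12 → esi=20&12=4
xor esi, 4 → esi=4^4=0
halt.

14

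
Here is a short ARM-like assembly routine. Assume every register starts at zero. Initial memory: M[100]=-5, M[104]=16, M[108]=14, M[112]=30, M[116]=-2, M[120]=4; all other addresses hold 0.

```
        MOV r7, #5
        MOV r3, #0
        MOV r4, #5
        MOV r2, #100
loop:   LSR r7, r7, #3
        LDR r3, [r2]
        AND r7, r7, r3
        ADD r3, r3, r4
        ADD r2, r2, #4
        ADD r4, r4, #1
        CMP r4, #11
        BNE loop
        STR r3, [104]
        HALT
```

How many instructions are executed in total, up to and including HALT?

r7=5
r3=0
r4=5
r2=100
r7=5>>3=0
r3=M[100]=-5
r7=0&(-5)=0
r3=(-5)+5=0
r2=100+4=104
r4=5+1=6
CMP r4, #11  (cmp 6,11)
BNE loop: taken
r7=0>>3=0
r3=M[104]=16
r7=0&16=0
r3=16+6=22
r2=104+4=108
r4=6+1=7
CMP r4, #11  (cmp 7,11)
BNE loop: taken
r7=0>>3=0
r3=M[108]=14
r7=0&14=0
r3=14+7=21
r2=108+4=112
r4=7+1=8
CMP r4, #11  (cmp 8,11)
BNE loop: taken
r7=0>>3=0
r3=M[112]=30
r7=0&30=0
r3=30+8=38
r2=112+4=116
r4=8+1=9
CMP r4, #11  (cmp 9,11)
BNE loop: taken
r7=0>>3=0
r3=M[116]=-2
r7=0&(-2)=0
r3=(-2)+9=7
r2=116+4=120
r4=9+1=10
CMP r4, #11  (cmp 10,11)
BNE loop: taken
r7=0>>3=0
r3=M[120]=4
r7=0&4=0
r3=4+10=14
r2=120+4=124
r4=10+1=11
CMP r4, #11  (cmp 11,11)
BNE loop: not taken
STR r3, [104] → M[104]=14
halt.
Total executed instructions: 54.

54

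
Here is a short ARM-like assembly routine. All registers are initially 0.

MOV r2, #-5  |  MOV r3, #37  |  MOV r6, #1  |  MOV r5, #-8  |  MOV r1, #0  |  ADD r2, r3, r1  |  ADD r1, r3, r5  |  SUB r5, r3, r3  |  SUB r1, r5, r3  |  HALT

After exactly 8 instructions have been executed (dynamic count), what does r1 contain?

29

r2=-5
r3=37
r6=1
r5=-8
r1=0
r2=37+0=37
r1=37+(-8)=29
r5=37-37=0
After step 8: r1 = 29.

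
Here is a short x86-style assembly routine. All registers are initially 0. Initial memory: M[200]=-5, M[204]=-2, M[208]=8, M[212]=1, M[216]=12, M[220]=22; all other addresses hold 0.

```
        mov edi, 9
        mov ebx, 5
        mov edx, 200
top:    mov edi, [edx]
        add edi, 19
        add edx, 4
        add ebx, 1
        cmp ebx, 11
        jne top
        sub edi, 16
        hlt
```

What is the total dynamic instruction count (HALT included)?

after mov edi, 9: edi=9
after mov ebx, 5: ebx=5
after mov edx, 200: edx=200
after mov edi, [edx]: edi=M[200]=-5
after add edi, 19: edi=(-5)+19=14
after add edx, 4: edx=200+4=204
after add ebx, 1: ebx=5+1=6
cmp ebx, 11  (cmp 6,11)
jne top: taken
after mov edi, [edx]: edi=M[204]=-2
after add edi, 19: edi=(-2)+19=17
after add edx, 4: edx=204+4=208
after add ebx, 1: ebx=6+1=7
cmp ebx, 11  (cmp 7,11)
jne top: taken
after mov edi, [edx]: edi=M[208]=8
after add edi, 19: edi=8+19=27
after add edx, 4: edx=208+4=212
after add ebx, 1: ebx=7+1=8
cmp ebx, 11  (cmp 8,11)
jne top: taken
after mov edi, [edx]: edi=M[212]=1
after add edi, 19: edi=1+19=20
after add edx, 4: edx=212+4=216
after add ebx, 1: ebx=8+1=9
cmp ebx, 11  (cmp 9,11)
jne top: taken
after mov edi, [edx]: edi=M[216]=12
after add edi, 19: edi=12+19=31
after add edx, 4: edx=216+4=220
after add ebx, 1: ebx=9+1=10
cmp ebx, 11  (cmp 10,11)
jne top: taken
after mov edi, [edx]: edi=M[220]=22
after add edi, 19: edi=22+19=41
after add edx, 4: edx=220+4=224
after add ebx, 1: ebx=10+1=11
cmp ebx, 11  (cmp 11,11)
jne top: not taken
after sub edi, 16: edi=41-16=25
halt.
Total executed instructions: 41.

41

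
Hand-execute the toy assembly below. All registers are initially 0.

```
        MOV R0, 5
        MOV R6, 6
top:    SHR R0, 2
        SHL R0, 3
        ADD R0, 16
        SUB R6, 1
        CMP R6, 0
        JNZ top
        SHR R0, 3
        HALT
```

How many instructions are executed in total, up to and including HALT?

40

after MOV R0, 5: R0=5
after MOV R6, 6: R6=6
after SHR R0, 2: R0=5>>2=1
after SHL R0, 3: R0=1<<3=8
after ADD R0, 16: R0=8+16=24
after SUB R6, 1: R6=6-1=5
CMP R6, 0  (cmp 5,0)
JNZ top: taken
after SHR R0, 2: R0=24>>2=6
after SHL R0, 3: R0=6<<3=48
after ADD R0, 16: R0=48+16=64
after SUB R6, 1: R6=5-1=4
CMP R6, 0  (cmp 4,0)
JNZ top: taken
after SHR R0, 2: R0=64>>2=16
after SHL R0, 3: R0=16<<3=128
after ADD R0, 16: R0=128+16=144
after SUB R6, 1: R6=4-1=3
CMP R6, 0  (cmp 3,0)
JNZ top: taken
after SHR R0, 2: R0=144>>2=36
after SHL R0, 3: R0=36<<3=288
after ADD R0, 16: R0=288+16=304
after SUB R6, 1: R6=3-1=2
CMP R6, 0  (cmp 2,0)
JNZ top: taken
after SHR R0, 2: R0=304>>2=76
after SHL R0, 3: R0=76<<3=608
after ADD R0, 16: R0=608+16=624
after SUB R6, 1: R6=2-1=1
CMP R6, 0  (cmp 1,0)
JNZ top: taken
after SHR R0, 2: R0=624>>2=156
after SHL R0, 3: R0=156<<3=1248
after ADD R0, 16: R0=1248+16=1264
after SUB R6, 1: R6=1-1=0
CMP R6, 0  (cmp 0,0)
JNZ top: not taken
after SHR R0, 3: R0=1264>>3=158
halt.
Total executed instructions: 40.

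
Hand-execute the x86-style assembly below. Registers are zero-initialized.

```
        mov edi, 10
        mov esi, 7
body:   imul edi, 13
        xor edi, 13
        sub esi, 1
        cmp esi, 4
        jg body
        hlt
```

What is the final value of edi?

24315

mov edi, 10 → edi=10
mov esi, 7 → esi=7
imul edi, 13 → edi=10*13=130
xor edi, 13 → edi=130^13=143
sub esi, 1 → esi=7-1=6
cmp esi, 4  (cmp 6,4)
jg body: taken
imul edi, 13 → edi=143*13=1859
xor edi, 13 → edi=1859^13=1870
sub esi, 1 → esi=6-1=5
cmp esi, 4  (cmp 5,4)
jg body: taken
imul edi, 13 → edi=1870*13=24310
xor edi, 13 → edi=24310^13=24315
sub esi, 1 → esi=5-1=4
cmp esi, 4  (cmp 4,4)
jg body: not taken
halt.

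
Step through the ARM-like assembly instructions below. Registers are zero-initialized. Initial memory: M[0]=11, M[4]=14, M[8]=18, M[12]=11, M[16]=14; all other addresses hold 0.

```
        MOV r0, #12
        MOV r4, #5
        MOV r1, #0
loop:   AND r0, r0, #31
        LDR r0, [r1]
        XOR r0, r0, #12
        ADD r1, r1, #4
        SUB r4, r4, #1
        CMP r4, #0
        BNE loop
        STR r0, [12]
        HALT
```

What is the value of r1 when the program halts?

20

MOV r0, #12 → r0=12
MOV r4, #5 → r4=5
MOV r1, #0 → r1=0
AND r0, r0, #31 → r0=12&31=12
LDR r0, [r1] → r0=M[0]=11
XOR r0, r0, #12 → r0=11^12=7
ADD r1, r1, #4 → r1=0+4=4
SUB r4, r4, #1 → r4=5-1=4
CMP r4, #0  (cmp 4,0)
BNE loop: taken
AND r0, r0, #31 → r0=7&31=7
LDR r0, [r1] → r0=M[4]=14
XOR r0, r0, #12 → r0=14^12=2
ADD r1, r1, #4 → r1=4+4=8
SUB r4, r4, #1 → r4=4-1=3
CMP r4, #0  (cmp 3,0)
BNE loop: taken
AND r0, r0, #31 → r0=2&31=2
LDR r0, [r1] → r0=M[8]=18
XOR r0, r0, #12 → r0=18^12=30
ADD r1, r1, #4 → r1=8+4=12
SUB r4, r4, #1 → r4=3-1=2
CMP r4, #0  (cmp 2,0)
BNE loop: taken
AND r0, r0, #31 → r0=30&31=30
LDR r0, [r1] → r0=M[12]=11
XOR r0, r0, #12 → r0=11^12=7
ADD r1, r1, #4 → r1=12+4=16
SUB r4, r4, #1 → r4=2-1=1
CMP r4, #0  (cmp 1,0)
BNE loop: taken
AND r0, r0, #31 → r0=7&31=7
LDR r0, [r1] → r0=M[16]=14
XOR r0, r0, #12 → r0=14^12=2
ADD r1, r1, #4 → r1=16+4=20
SUB r4, r4, #1 → r4=1-1=0
CMP r4, #0  (cmp 0,0)
BNE loop: not taken
STR r0, [12] → M[12]=2
halt.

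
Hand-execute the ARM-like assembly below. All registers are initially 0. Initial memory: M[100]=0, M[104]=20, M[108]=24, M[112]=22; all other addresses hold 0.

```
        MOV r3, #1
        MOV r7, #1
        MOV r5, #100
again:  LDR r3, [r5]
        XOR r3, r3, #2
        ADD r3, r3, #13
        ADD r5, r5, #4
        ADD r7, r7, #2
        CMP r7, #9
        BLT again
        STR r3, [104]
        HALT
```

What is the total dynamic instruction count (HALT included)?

MOV r3, #1 → r3=1
MOV r7, #1 → r7=1
MOV r5, #100 → r5=100
LDR r3, [r5] → r3=M[100]=0
XOR r3, r3, #2 → r3=0^2=2
ADD r3, r3, #13 → r3=2+13=15
ADD r5, r5, #4 → r5=100+4=104
ADD r7, r7, #2 → r7=1+2=3
CMP r7, #9  (cmp 3,9)
BLT again: taken
LDR r3, [r5] → r3=M[104]=20
XOR r3, r3, #2 → r3=20^2=22
ADD r3, r3, #13 → r3=22+13=35
ADD r5, r5, #4 → r5=104+4=108
ADD r7, r7, #2 → r7=3+2=5
CMP r7, #9  (cmp 5,9)
BLT again: taken
LDR r3, [r5] → r3=M[108]=24
XOR r3, r3, #2 → r3=24^2=26
ADD r3, r3, #13 → r3=26+13=39
ADD r5, r5, #4 → r5=108+4=112
ADD r7, r7, #2 → r7=5+2=7
CMP r7, #9  (cmp 7,9)
BLT again: taken
LDR r3, [r5] → r3=M[112]=22
XOR r3, r3, #2 → r3=22^2=20
ADD r3, r3, #13 → r3=20+13=33
ADD r5, r5, #4 → r5=112+4=116
ADD r7, r7, #2 → r7=7+2=9
CMP r7, #9  (cmp 9,9)
BLT again: not taken
STR r3, [104] → M[104]=33
halt.
Total executed instructions: 33.

33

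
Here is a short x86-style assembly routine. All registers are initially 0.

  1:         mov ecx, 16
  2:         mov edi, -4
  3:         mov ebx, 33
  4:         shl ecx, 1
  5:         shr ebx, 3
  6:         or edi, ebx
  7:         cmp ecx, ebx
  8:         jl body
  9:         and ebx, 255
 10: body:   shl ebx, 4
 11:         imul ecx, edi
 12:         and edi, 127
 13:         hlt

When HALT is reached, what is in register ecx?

-128

ecx=16
edi=-4
ebx=33
ecx=16<<1=32
ebx=33>>3=4
edi=(-4)|4=-4
cmp ecx, ebx  (cmp 32,4)
jl body: not taken
ebx=4&255=4
ebx=4<<4=64
ecx=32*(-4)=-128
edi=(-4)&127=124
halt.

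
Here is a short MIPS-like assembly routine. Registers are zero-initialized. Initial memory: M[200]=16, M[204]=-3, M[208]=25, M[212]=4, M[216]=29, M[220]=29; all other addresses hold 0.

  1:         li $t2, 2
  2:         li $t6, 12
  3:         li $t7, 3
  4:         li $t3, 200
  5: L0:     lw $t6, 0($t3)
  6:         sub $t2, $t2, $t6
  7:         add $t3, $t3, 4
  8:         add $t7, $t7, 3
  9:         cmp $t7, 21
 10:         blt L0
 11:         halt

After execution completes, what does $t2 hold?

-98

li $t2, 2 → $t2=2
li $t6, 12 → $t6=12
li $t7, 3 → $t7=3
li $t3, 200 → $t3=200
lw $t6, 0($t3) → $t6=M[200]=16
sub $t2, $t2, $t6 → $t2=2-16=-14
add $t3, $t3, 4 → $t3=200+4=204
add $t7, $t7, 3 → $t7=3+3=6
cmp $t7, 21  (cmp 6,21)
blt L0: taken
lw $t6, 0($t3) → $t6=M[204]=-3
sub $t2, $t2, $t6 → $t2=(-14)-(-3)=-11
add $t3, $t3, 4 → $t3=204+4=208
add $t7, $t7, 3 → $t7=6+3=9
cmp $t7, 21  (cmp 9,21)
blt L0: taken
lw $t6, 0($t3) → $t6=M[208]=25
sub $t2, $t2, $t6 → $t2=(-11)-25=-36
add $t3, $t3, 4 → $t3=208+4=212
add $t7, $t7, 3 → $t7=9+3=12
cmp $t7, 21  (cmp 12,21)
blt L0: taken
lw $t6, 0($t3) → $t6=M[212]=4
sub $t2, $t2, $t6 → $t2=(-36)-4=-40
add $t3, $t3, 4 → $t3=212+4=216
add $t7, $t7, 3 → $t7=12+3=15
cmp $t7, 21  (cmp 15,21)
blt L0: taken
lw $t6, 0($t3) → $t6=M[216]=29
sub $t2, $t2, $t6 → $t2=(-40)-29=-69
add $t3, $t3, 4 → $t3=216+4=220
add $t7, $t7, 3 → $t7=15+3=18
cmp $t7, 21  (cmp 18,21)
blt L0: taken
lw $t6, 0($t3) → $t6=M[220]=29
sub $t2, $t2, $t6 → $t2=(-69)-29=-98
add $t3, $t3, 4 → $t3=220+4=224
add $t7, $t7, 3 → $t7=18+3=21
cmp $t7, 21  (cmp 21,21)
blt L0: not taken
halt.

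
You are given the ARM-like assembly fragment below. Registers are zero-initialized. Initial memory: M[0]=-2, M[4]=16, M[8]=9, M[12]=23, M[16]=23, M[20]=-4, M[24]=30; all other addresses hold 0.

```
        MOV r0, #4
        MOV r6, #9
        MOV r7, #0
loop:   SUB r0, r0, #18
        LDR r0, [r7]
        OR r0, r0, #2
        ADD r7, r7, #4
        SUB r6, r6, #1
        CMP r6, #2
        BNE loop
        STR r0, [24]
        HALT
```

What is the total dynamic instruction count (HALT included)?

54

r0=4
r6=9
r7=0
r0=4-18=-14
r0=M[0]=-2
r0=(-2)|2=-2
r7=0+4=4
r6=9-1=8
CMP r6, #2  (cmp 8,2)
BNE loop: taken
r0=(-2)-18=-20
r0=M[4]=16
r0=16|2=18
r7=4+4=8
r6=8-1=7
CMP r6, #2  (cmp 7,2)
BNE loop: taken
r0=18-18=0
r0=M[8]=9
r0=9|2=11
r7=8+4=12
r6=7-1=6
CMP r6, #2  (cmp 6,2)
BNE loop: taken
r0=11-18=-7
r0=M[12]=23
r0=23|2=23
r7=12+4=16
r6=6-1=5
CMP r6, #2  (cmp 5,2)
BNE loop: taken
r0=23-18=5
r0=M[16]=23
r0=23|2=23
r7=16+4=20
r6=5-1=4
CMP r6, #2  (cmp 4,2)
BNE loop: taken
r0=23-18=5
r0=M[20]=-4
r0=(-4)|2=-2
r7=20+4=24
r6=4-1=3
CMP r6, #2  (cmp 3,2)
BNE loop: taken
r0=(-2)-18=-20
r0=M[24]=30
r0=30|2=30
r7=24+4=28
r6=3-1=2
CMP r6, #2  (cmp 2,2)
BNE loop: not taken
STR r0, [24] → M[24]=30
halt.
Total executed instructions: 54.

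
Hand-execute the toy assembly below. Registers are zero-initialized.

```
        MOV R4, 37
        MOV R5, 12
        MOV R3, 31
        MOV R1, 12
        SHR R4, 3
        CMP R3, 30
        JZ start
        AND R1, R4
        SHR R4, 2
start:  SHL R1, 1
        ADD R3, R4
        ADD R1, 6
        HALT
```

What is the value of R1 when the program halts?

MOV R4, 37 → R4=37
MOV R5, 12 → R5=12
MOV R3, 31 → R3=31
MOV R1, 12 → R1=12
SHR R4, 3 → R4=37>>3=4
CMP R3, 30  (cmp 31,30)
JZ start: not taken
AND R1, R4 → R1=12&4=4
SHR R4, 2 → R4=4>>2=1
SHL R1, 1 → R1=4<<1=8
ADD R3, R4 → R3=31+1=32
ADD R1, 6 → R1=8+6=14
halt.

14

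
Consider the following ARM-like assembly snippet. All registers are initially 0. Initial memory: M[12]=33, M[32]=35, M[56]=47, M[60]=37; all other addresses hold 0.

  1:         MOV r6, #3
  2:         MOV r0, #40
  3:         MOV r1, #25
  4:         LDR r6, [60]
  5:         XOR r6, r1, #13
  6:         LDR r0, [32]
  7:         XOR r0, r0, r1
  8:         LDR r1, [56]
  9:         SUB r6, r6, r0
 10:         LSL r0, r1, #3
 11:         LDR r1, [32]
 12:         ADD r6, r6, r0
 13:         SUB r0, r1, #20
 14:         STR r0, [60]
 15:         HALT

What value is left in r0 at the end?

15

r6=3
r0=40
r1=25
r6=M[60]=37
r6=25^13=20
r0=M[32]=35
r0=35^25=58
r1=M[56]=47
r6=20-58=-38
r0=47<<3=376
r1=M[32]=35
r6=(-38)+376=338
r0=35-20=15
STR r0, [60] → M[60]=15
halt.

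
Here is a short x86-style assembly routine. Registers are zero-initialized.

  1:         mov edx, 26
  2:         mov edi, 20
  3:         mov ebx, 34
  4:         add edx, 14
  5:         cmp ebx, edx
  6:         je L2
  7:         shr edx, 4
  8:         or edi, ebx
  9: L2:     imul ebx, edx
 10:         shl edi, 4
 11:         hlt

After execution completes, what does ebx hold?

68

after mov edx, 26: edx=26
after mov edi, 20: edi=20
after mov ebx, 34: ebx=34
after add edx, 14: edx=26+14=40
cmp ebx, edx  (cmp 34,40)
je L2: not taken
after shr edx, 4: edx=40>>4=2
after or edi, ebx: edi=20|34=54
after imul ebx, edx: ebx=34*2=68
after shl edi, 4: edi=54<<4=864
halt.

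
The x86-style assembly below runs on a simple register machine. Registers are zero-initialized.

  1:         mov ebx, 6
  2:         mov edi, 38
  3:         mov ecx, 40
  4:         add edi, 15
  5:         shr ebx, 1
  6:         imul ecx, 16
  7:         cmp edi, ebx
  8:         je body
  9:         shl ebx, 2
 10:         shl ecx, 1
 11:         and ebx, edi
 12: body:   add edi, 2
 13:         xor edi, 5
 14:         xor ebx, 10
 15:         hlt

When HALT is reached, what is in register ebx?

mov ebx, 6 → ebx=6
mov edi, 38 → edi=38
mov ecx, 40 → ecx=40
add edi, 15 → edi=38+15=53
shr ebx, 1 → ebx=6>>1=3
imul ecx, 16 → ecx=40*16=640
cmp edi, ebx  (cmp 53,3)
je body: not taken
shl ebx, 2 → ebx=3<<2=12
shl ecx, 1 → ecx=640<<1=1280
and ebx, edi → ebx=12&53=4
add edi, 2 → edi=53+2=55
xor edi, 5 → edi=55^5=50
xor ebx, 10 → ebx=4^10=14
halt.

14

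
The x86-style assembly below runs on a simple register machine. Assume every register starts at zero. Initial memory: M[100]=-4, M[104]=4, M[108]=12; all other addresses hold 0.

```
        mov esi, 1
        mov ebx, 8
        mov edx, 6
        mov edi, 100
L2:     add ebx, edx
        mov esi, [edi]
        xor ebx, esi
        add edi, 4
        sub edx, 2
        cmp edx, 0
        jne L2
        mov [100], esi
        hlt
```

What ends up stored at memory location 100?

12

esi=1
ebx=8
edx=6
edi=100
ebx=8+6=14
esi=M[100]=-4
ebx=14^(-4)=-14
edi=100+4=104
edx=6-2=4
cmp edx, 0  (cmp 4,0)
jne L2: taken
ebx=(-14)+4=-10
esi=M[104]=4
ebx=(-10)^4=-14
edi=104+4=108
edx=4-2=2
cmp edx, 0  (cmp 2,0)
jne L2: taken
ebx=(-14)+2=-12
esi=M[108]=12
ebx=(-12)^12=-8
edi=108+4=112
edx=2-2=0
cmp edx, 0  (cmp 0,0)
jne L2: not taken
mov [100], esi → M[100]=12
halt.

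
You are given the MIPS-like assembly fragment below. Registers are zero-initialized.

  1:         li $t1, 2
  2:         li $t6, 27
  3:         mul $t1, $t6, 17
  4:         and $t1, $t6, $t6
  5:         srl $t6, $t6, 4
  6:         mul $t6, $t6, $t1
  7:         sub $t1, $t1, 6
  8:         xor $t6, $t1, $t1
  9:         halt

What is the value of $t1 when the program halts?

21

$t1=2
$t6=27
$t1=27*17=459
$t1=27&27=27
$t6=27>>4=1
$t6=1*27=27
$t1=27-6=21
$t6=21^21=0
halt.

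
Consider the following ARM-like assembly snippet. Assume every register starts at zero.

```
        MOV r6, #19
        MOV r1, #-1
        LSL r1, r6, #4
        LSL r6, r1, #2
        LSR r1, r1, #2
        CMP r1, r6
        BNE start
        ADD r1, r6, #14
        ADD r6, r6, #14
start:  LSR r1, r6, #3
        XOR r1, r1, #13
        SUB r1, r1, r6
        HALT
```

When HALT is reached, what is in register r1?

-1067

MOV r6, #19 → r6=19
MOV r1, #-1 → r1=-1
LSL r1, r6, #4 → r1=19<<4=304
LSL r6, r1, #2 → r6=304<<2=1216
LSR r1, r1, #2 → r1=304>>2=76
CMP r1, r6  (cmp 76,1216)
BNE start: taken
LSR r1, r6, #3 → r1=1216>>3=152
XOR r1, r1, #13 → r1=152^13=149
SUB r1, r1, r6 → r1=149-1216=-1067
halt.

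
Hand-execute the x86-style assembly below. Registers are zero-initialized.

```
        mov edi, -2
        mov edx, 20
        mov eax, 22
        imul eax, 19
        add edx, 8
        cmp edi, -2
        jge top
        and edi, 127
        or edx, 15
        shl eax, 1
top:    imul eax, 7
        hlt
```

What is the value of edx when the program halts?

28

after mov edi, -2: edi=-2
after mov edx, 20: edx=20
after mov eax, 22: eax=22
after imul eax, 19: eax=22*19=418
after add edx, 8: edx=20+8=28
cmp edi, -2  (cmp -2,-2)
jge top: taken
after imul eax, 7: eax=418*7=2926
halt.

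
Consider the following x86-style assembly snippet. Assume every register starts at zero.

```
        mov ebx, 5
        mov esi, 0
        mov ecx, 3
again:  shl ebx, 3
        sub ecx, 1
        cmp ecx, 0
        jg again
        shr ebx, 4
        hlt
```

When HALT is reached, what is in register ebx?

160

mov ebx, 5 → ebx=5
mov esi, 0 → esi=0
mov ecx, 3 → ecx=3
shl ebx, 3 → ebx=5<<3=40
sub ecx, 1 → ecx=3-1=2
cmp ecx, 0  (cmp 2,0)
jg again: taken
shl ebx, 3 → ebx=40<<3=320
sub ecx, 1 → ecx=2-1=1
cmp ecx, 0  (cmp 1,0)
jg again: taken
shl ebx, 3 → ebx=320<<3=2560
sub ecx, 1 → ecx=1-1=0
cmp ecx, 0  (cmp 0,0)
jg again: not taken
shr ebx, 4 → ebx=2560>>4=160
halt.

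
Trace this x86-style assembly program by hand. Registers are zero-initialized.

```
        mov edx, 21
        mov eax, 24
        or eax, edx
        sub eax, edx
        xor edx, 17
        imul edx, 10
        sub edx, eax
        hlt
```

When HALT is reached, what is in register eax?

after mov edx, 21: edx=21
after mov eax, 24: eax=24
after or eax, edx: eax=24|21=29
after sub eax, edx: eax=29-21=8
after xor edx, 17: edx=21^17=4
after imul edx, 10: edx=4*10=40
after sub edx, eax: edx=40-8=32
halt.

8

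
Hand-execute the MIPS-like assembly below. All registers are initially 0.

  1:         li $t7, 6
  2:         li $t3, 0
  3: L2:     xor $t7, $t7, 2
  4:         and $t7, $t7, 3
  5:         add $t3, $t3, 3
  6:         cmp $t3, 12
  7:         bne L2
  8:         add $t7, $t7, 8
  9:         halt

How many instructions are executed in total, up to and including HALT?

24

li $t7, 6 → $t7=6
li $t3, 0 → $t3=0
xor $t7, $t7, 2 → $t7=6^2=4
and $t7, $t7, 3 → $t7=4&3=0
add $t3, $t3, 3 → $t3=0+3=3
cmp $t3, 12  (cmp 3,12)
bne L2: taken
xor $t7, $t7, 2 → $t7=0^2=2
and $t7, $t7, 3 → $t7=2&3=2
add $t3, $t3, 3 → $t3=3+3=6
cmp $t3, 12  (cmp 6,12)
bne L2: taken
xor $t7, $t7, 2 → $t7=2^2=0
and $t7, $t7, 3 → $t7=0&3=0
add $t3, $t3, 3 → $t3=6+3=9
cmp $t3, 12  (cmp 9,12)
bne L2: taken
xor $t7, $t7, 2 → $t7=0^2=2
and $t7, $t7, 3 → $t7=2&3=2
add $t3, $t3, 3 → $t3=9+3=12
cmp $t3, 12  (cmp 12,12)
bne L2: not taken
add $t7, $t7, 8 → $t7=2+8=10
halt.
Total executed instructions: 24.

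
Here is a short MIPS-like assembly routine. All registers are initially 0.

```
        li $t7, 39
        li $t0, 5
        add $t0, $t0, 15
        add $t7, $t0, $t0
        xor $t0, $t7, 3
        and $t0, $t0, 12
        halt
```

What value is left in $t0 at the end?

8

li $t7, 39 → $t7=39
li $t0, 5 → $t0=5
add $t0, $t0, 15 → $t0=5+15=20
add $t7, $t0, $t0 → $t7=20+20=40
xor $t0, $t7, 3 → $t0=40^3=43
and $t0, $t0, 12 → $t0=43&12=8
halt.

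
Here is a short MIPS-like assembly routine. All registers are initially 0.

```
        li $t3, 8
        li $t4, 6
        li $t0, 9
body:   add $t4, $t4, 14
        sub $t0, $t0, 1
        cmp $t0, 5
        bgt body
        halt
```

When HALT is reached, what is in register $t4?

$t3=8
$t4=6
$t0=9
$t4=6+14=20
$t0=9-1=8
cmp $t0, 5  (cmp 8,5)
bgt body: taken
$t4=20+14=34
$t0=8-1=7
cmp $t0, 5  (cmp 7,5)
bgt body: taken
$t4=34+14=48
$t0=7-1=6
cmp $t0, 5  (cmp 6,5)
bgt body: taken
$t4=48+14=62
$t0=6-1=5
cmp $t0, 5  (cmp 5,5)
bgt body: not taken
halt.

62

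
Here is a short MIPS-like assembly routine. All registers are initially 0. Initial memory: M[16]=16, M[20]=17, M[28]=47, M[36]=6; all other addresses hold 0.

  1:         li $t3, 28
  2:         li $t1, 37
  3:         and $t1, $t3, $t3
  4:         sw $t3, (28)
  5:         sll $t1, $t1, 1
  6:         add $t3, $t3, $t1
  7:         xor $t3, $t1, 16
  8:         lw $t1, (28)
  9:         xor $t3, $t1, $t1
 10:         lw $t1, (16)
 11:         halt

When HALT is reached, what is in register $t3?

$t3=28
$t1=37
$t1=28&28=28
sw $t3, (28) → M[28]=28
$t1=28<<1=56
$t3=28+56=84
$t3=56^16=40
$t1=M[28]=28
$t3=28^28=0
$t1=M[16]=16
halt.

0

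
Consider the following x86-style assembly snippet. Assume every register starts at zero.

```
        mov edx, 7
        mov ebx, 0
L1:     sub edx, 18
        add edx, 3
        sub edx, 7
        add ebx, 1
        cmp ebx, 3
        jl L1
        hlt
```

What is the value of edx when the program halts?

-59

edx=7
ebx=0
edx=7-18=-11
edx=(-11)+3=-8
edx=(-8)-7=-15
ebx=0+1=1
cmp ebx, 3  (cmp 1,3)
jl L1: taken
edx=(-15)-18=-33
edx=(-33)+3=-30
edx=(-30)-7=-37
ebx=1+1=2
cmp ebx, 3  (cmp 2,3)
jl L1: taken
edx=(-37)-18=-55
edx=(-55)+3=-52
edx=(-52)-7=-59
ebx=2+1=3
cmp ebx, 3  (cmp 3,3)
jl L1: not taken
halt.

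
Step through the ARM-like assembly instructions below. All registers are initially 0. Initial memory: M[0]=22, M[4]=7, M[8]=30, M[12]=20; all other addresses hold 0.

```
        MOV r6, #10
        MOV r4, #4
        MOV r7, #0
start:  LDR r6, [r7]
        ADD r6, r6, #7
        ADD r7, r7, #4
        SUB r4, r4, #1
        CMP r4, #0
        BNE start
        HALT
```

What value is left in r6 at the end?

27

r6=10
r4=4
r7=0
r6=M[0]=22
r6=22+7=29
r7=0+4=4
r4=4-1=3
CMP r4, #0  (cmp 3,0)
BNE start: taken
r6=M[4]=7
r6=7+7=14
r7=4+4=8
r4=3-1=2
CMP r4, #0  (cmp 2,0)
BNE start: taken
r6=M[8]=30
r6=30+7=37
r7=8+4=12
r4=2-1=1
CMP r4, #0  (cmp 1,0)
BNE start: taken
r6=M[12]=20
r6=20+7=27
r7=12+4=16
r4=1-1=0
CMP r4, #0  (cmp 0,0)
BNE start: not taken
halt.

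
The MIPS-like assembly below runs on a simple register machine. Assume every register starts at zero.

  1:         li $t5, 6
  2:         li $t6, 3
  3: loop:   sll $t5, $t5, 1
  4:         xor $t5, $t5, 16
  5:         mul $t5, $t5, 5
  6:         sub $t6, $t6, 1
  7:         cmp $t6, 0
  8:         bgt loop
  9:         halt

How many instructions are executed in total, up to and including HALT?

after li $t5, 6: $t5=6
after li $t6, 3: $t6=3
after sll $t5, $t5, 1: $t5=6<<1=12
after xor $t5, $t5, 16: $t5=12^16=28
after mul $t5, $t5, 5: $t5=28*5=140
after sub $t6, $t6, 1: $t6=3-1=2
cmp $t6, 0  (cmp 2,0)
bgt loop: taken
after sll $t5, $t5, 1: $t5=140<<1=280
after xor $t5, $t5, 16: $t5=280^16=264
after mul $t5, $t5, 5: $t5=264*5=1320
after sub $t6, $t6, 1: $t6=2-1=1
cmp $t6, 0  (cmp 1,0)
bgt loop: taken
after sll $t5, $t5, 1: $t5=1320<<1=2640
after xor $t5, $t5, 16: $t5=2640^16=2624
after mul $t5, $t5, 5: $t5=2624*5=13120
after sub $t6, $t6, 1: $t6=1-1=0
cmp $t6, 0  (cmp 0,0)
bgt loop: not taken
halt.
Total executed instructions: 21.

21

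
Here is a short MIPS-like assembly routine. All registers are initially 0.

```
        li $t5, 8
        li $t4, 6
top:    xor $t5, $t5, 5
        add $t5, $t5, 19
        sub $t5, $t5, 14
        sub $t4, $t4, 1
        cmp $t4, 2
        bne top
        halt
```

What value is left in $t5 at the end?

32

li $t5, 8 → $t5=8
li $t4, 6 → $t4=6
xor $t5, $t5, 5 → $t5=8^5=13
add $t5, $t5, 19 → $t5=13+19=32
sub $t5, $t5, 14 → $t5=32-14=18
sub $t4, $t4, 1 → $t4=6-1=5
cmp $t4, 2  (cmp 5,2)
bne top: taken
xor $t5, $t5, 5 → $t5=18^5=23
add $t5, $t5, 19 → $t5=23+19=42
sub $t5, $t5, 14 → $t5=42-14=28
sub $t4, $t4, 1 → $t4=5-1=4
cmp $t4, 2  (cmp 4,2)
bne top: taken
xor $t5, $t5, 5 → $t5=28^5=25
add $t5, $t5, 19 → $t5=25+19=44
sub $t5, $t5, 14 → $t5=44-14=30
sub $t4, $t4, 1 → $t4=4-1=3
cmp $t4, 2  (cmp 3,2)
bne top: taken
xor $t5, $t5, 5 → $t5=30^5=27
add $t5, $t5, 19 → $t5=27+19=46
sub $t5, $t5, 14 → $t5=46-14=32
sub $t4, $t4, 1 → $t4=3-1=2
cmp $t4, 2  (cmp 2,2)
bne top: not taken
halt.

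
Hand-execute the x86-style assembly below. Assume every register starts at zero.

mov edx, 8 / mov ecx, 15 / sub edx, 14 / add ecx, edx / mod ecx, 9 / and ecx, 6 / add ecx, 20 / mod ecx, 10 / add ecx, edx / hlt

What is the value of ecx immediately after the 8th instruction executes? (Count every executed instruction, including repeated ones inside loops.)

mov edx, 8 → edx=8
mov ecx, 15 → ecx=15
sub edx, 14 → edx=8-14=-6
add ecx, edx → ecx=15+(-6)=9
mod ecx, 9 → ecx=9%9=0
and ecx, 6 → ecx=0&6=0
add ecx, 20 → ecx=0+20=20
mod ecx, 10 → ecx=20%10=0
After step 8: ecx = 0.

0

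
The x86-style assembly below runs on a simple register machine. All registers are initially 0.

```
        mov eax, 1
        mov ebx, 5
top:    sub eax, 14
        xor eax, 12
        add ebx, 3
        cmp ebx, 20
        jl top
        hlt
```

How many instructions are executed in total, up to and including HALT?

mov eax, 1 → eax=1
mov ebx, 5 → ebx=5
sub eax, 14 → eax=1-14=-13
xor eax, 12 → eax=(-13)^12=-1
add ebx, 3 → ebx=5+3=8
cmp ebx, 20  (cmp 8,20)
jl top: taken
sub eax, 14 → eax=(-1)-14=-15
xor eax, 12 → eax=(-15)^12=-3
add ebx, 3 → ebx=8+3=11
cmp ebx, 20  (cmp 11,20)
jl top: taken
sub eax, 14 → eax=(-3)-14=-17
xor eax, 12 → eax=(-17)^12=-29
add ebx, 3 → ebx=11+3=14
cmp ebx, 20  (cmp 14,20)
jl top: taken
sub eax, 14 → eax=(-29)-14=-43
xor eax, 12 → eax=(-43)^12=-39
add ebx, 3 → ebx=14+3=17
cmp ebx, 20  (cmp 17,20)
jl top: taken
sub eax, 14 → eax=(-39)-14=-53
xor eax, 12 → eax=(-53)^12=-57
add ebx, 3 → ebx=17+3=20
cmp ebx, 20  (cmp 20,20)
jl top: not taken
halt.
Total executed instructions: 28.

28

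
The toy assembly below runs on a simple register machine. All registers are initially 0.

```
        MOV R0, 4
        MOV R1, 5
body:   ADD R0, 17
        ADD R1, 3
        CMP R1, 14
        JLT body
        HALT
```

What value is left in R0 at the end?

MOV R0, 4 → R0=4
MOV R1, 5 → R1=5
ADD R0, 17 → R0=4+17=21
ADD R1, 3 → R1=5+3=8
CMP R1, 14  (cmp 8,14)
JLT body: taken
ADD R0, 17 → R0=21+17=38
ADD R1, 3 → R1=8+3=11
CMP R1, 14  (cmp 11,14)
JLT body: taken
ADD R0, 17 → R0=38+17=55
ADD R1, 3 → R1=11+3=14
CMP R1, 14  (cmp 14,14)
JLT body: not taken
halt.

55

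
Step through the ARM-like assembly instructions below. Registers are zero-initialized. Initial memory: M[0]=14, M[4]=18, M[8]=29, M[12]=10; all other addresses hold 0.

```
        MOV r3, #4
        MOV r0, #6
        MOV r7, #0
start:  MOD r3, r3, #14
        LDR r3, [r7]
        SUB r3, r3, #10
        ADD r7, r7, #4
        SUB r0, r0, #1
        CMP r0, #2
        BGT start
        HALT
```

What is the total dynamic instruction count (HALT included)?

MOV r3, #4 → r3=4
MOV r0, #6 → r0=6
MOV r7, #0 → r7=0
MOD r3, r3, #14 → r3=4%14=4
LDR r3, [r7] → r3=M[0]=14
SUB r3, r3, #10 → r3=14-10=4
ADD r7, r7, #4 → r7=0+4=4
SUB r0, r0, #1 → r0=6-1=5
CMP r0, #2  (cmp 5,2)
BGT start: taken
MOD r3, r3, #14 → r3=4%14=4
LDR r3, [r7] → r3=M[4]=18
SUB r3, r3, #10 → r3=18-10=8
ADD r7, r7, #4 → r7=4+4=8
SUB r0, r0, #1 → r0=5-1=4
CMP r0, #2  (cmp 4,2)
BGT start: taken
MOD r3, r3, #14 → r3=8%14=8
LDR r3, [r7] → r3=M[8]=29
SUB r3, r3, #10 → r3=29-10=19
ADD r7, r7, #4 → r7=8+4=12
SUB r0, r0, #1 → r0=4-1=3
CMP r0, #2  (cmp 3,2)
BGT start: taken
MOD r3, r3, #14 → r3=19%14=5
LDR r3, [r7] → r3=M[12]=10
SUB r3, r3, #10 → r3=10-10=0
ADD r7, r7, #4 → r7=12+4=16
SUB r0, r0, #1 → r0=3-1=2
CMP r0, #2  (cmp 2,2)
BGT start: not taken
halt.
Total executed instructions: 32.

32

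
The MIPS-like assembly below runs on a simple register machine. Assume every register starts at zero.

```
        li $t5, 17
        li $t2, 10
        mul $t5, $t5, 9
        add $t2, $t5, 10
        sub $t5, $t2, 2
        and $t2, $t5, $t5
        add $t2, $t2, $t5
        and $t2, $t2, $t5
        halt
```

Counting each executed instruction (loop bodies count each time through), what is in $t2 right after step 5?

163

after li $t5, 17: $t5=17
after li $t2, 10: $t2=10
after mul $t5, $t5, 9: $t5=17*9=153
after add $t2, $t5, 10: $t2=153+10=163
after sub $t5, $t2, 2: $t5=163-2=161
After step 5: $t2 = 163.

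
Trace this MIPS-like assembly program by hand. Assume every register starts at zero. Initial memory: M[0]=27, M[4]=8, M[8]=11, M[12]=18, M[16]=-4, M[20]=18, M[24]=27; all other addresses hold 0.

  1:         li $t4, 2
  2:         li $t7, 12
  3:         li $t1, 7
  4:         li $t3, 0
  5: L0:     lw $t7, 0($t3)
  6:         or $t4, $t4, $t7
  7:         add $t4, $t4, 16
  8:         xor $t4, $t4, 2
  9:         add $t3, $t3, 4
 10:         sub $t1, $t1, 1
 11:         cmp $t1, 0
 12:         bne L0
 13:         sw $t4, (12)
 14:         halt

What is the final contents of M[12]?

77

$t4=2
$t7=12
$t1=7
$t3=0
$t7=M[0]=27
$t4=2|27=27
$t4=27+16=43
$t4=43^2=41
$t3=0+4=4
$t1=7-1=6
cmp $t1, 0  (cmp 6,0)
bne L0: taken
$t7=M[4]=8
$t4=41|8=41
$t4=41+16=57
$t4=57^2=59
$t3=4+4=8
$t1=6-1=5
cmp $t1, 0  (cmp 5,0)
bne L0: taken
$t7=M[8]=11
$t4=59|11=59
$t4=59+16=75
$t4=75^2=73
$t3=8+4=12
$t1=5-1=4
cmp $t1, 0  (cmp 4,0)
bne L0: taken
$t7=M[12]=18
$t4=73|18=91
$t4=91+16=107
$t4=107^2=105
$t3=12+4=16
$t1=4-1=3
cmp $t1, 0  (cmp 3,0)
bne L0: taken
$t7=M[16]=-4
$t4=105|(-4)=-3
$t4=(-3)+16=13
$t4=13^2=15
$t3=16+4=20
$t1=3-1=2
cmp $t1, 0  (cmp 2,0)
bne L0: taken
$t7=M[20]=18
$t4=15|18=31
$t4=31+16=47
$t4=47^2=45
$t3=20+4=24
$t1=2-1=1
cmp $t1, 0  (cmp 1,0)
bne L0: taken
$t7=M[24]=27
$t4=45|27=63
$t4=63+16=79
$t4=79^2=77
$t3=24+4=28
$t1=1-1=0
cmp $t1, 0  (cmp 0,0)
bne L0: not taken
sw $t4, (12) → M[12]=77
halt.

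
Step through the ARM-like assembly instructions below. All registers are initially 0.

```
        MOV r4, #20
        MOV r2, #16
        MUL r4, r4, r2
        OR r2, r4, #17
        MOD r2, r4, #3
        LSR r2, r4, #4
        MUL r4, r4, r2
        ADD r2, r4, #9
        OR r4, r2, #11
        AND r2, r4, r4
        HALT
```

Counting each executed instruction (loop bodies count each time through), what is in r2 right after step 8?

6409

after MOV r4, #20: r4=20
after MOV r2, #16: r2=16
after MUL r4, r4, r2: r4=20*16=320
after OR r2, r4, #17: r2=320|17=337
after MOD r2, r4, #3: r2=320%3=2
after LSR r2, r4, #4: r2=320>>4=20
after MUL r4, r4, r2: r4=320*20=6400
after ADD r2, r4, #9: r2=6400+9=6409
After step 8: r2 = 6409.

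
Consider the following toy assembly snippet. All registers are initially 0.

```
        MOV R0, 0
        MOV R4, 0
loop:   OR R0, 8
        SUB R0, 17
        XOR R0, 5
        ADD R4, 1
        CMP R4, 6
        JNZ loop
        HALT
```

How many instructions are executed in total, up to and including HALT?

MOV R0, 0 → R0=0
MOV R4, 0 → R4=0
OR R0, 8 → R0=0|8=8
SUB R0, 17 → R0=8-17=-9
XOR R0, 5 → R0=(-9)^5=-14
ADD R4, 1 → R4=0+1=1
CMP R4, 6  (cmp 1,6)
JNZ loop: taken
OR R0, 8 → R0=(-14)|8=-6
SUB R0, 17 → R0=(-6)-17=-23
XOR R0, 5 → R0=(-23)^5=-20
ADD R4, 1 → R4=1+1=2
CMP R4, 6  (cmp 2,6)
JNZ loop: taken
OR R0, 8 → R0=(-20)|8=-20
SUB R0, 17 → R0=(-20)-17=-37
XOR R0, 5 → R0=(-37)^5=-34
ADD R4, 1 → R4=2+1=3
CMP R4, 6  (cmp 3,6)
JNZ loop: taken
OR R0, 8 → R0=(-34)|8=-34
SUB R0, 17 → R0=(-34)-17=-51
XOR R0, 5 → R0=(-51)^5=-56
ADD R4, 1 → R4=3+1=4
CMP R4, 6  (cmp 4,6)
JNZ loop: taken
OR R0, 8 → R0=(-56)|8=-56
SUB R0, 17 → R0=(-56)-17=-73
XOR R0, 5 → R0=(-73)^5=-78
ADD R4, 1 → R4=4+1=5
CMP R4, 6  (cmp 5,6)
JNZ loop: taken
OR R0, 8 → R0=(-78)|8=-70
SUB R0, 17 → R0=(-70)-17=-87
XOR R0, 5 → R0=(-87)^5=-84
ADD R4, 1 → R4=5+1=6
CMP R4, 6  (cmp 6,6)
JNZ loop: not taken
halt.
Total executed instructions: 39.

39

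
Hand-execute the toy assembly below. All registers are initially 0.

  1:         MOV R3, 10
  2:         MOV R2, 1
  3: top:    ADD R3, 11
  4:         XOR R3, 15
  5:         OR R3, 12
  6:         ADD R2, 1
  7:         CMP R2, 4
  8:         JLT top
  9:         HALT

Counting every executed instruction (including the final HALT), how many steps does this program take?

MOV R3, 10 → R3=10
MOV R2, 1 → R2=1
ADD R3, 11 → R3=10+11=21
XOR R3, 15 → R3=21^15=26
OR R3, 12 → R3=26|12=30
ADD R2, 1 → R2=1+1=2
CMP R2, 4  (cmp 2,4)
JLT top: taken
ADD R3, 11 → R3=30+11=41
XOR R3, 15 → R3=41^15=38
OR R3, 12 → R3=38|12=46
ADD R2, 1 → R2=2+1=3
CMP R2, 4  (cmp 3,4)
JLT top: taken
ADD R3, 11 → R3=46+11=57
XOR R3, 15 → R3=57^15=54
OR R3, 12 → R3=54|12=62
ADD R2, 1 → R2=3+1=4
CMP R2, 4  (cmp 4,4)
JLT top: not taken
halt.
Total executed instructions: 21.

21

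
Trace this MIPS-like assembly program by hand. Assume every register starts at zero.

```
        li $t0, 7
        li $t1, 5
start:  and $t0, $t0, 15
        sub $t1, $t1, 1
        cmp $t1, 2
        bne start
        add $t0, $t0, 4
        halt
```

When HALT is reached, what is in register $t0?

li $t0, 7 → $t0=7
li $t1, 5 → $t1=5
and $t0, $t0, 15 → $t0=7&15=7
sub $t1, $t1, 1 → $t1=5-1=4
cmp $t1, 2  (cmp 4,2)
bne start: taken
and $t0, $t0, 15 → $t0=7&15=7
sub $t1, $t1, 1 → $t1=4-1=3
cmp $t1, 2  (cmp 3,2)
bne start: taken
and $t0, $t0, 15 → $t0=7&15=7
sub $t1, $t1, 1 → $t1=3-1=2
cmp $t1, 2  (cmp 2,2)
bne start: not taken
add $t0, $t0, 4 → $t0=7+4=11
halt.

11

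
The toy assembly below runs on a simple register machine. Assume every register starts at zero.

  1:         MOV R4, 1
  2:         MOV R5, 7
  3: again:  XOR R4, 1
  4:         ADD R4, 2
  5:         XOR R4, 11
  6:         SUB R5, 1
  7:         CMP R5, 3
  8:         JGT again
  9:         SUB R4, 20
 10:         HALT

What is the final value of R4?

R4=1
R5=7
R4=1^1=0
R4=0+2=2
R4=2^11=9
R5=7-1=6
CMP R5, 3  (cmp 6,3)
JGT again: taken
R4=9^1=8
R4=8+2=10
R4=10^11=1
R5=6-1=5
CMP R5, 3  (cmp 5,3)
JGT again: taken
R4=1^1=0
R4=0+2=2
R4=2^11=9
R5=5-1=4
CMP R5, 3  (cmp 4,3)
JGT again: taken
R4=9^1=8
R4=8+2=10
R4=10^11=1
R5=4-1=3
CMP R5, 3  (cmp 3,3)
JGT again: not taken
R4=1-20=-19
halt.

-19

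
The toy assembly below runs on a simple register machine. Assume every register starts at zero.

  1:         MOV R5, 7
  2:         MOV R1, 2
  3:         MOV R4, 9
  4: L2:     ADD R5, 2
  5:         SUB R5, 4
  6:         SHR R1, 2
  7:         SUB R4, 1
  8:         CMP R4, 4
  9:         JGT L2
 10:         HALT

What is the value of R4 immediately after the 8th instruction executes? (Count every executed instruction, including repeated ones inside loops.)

8

after MOV R5, 7: R5=7
after MOV R1, 2: R1=2
after MOV R4, 9: R4=9
after ADD R5, 2: R5=7+2=9
after SUB R5, 4: R5=9-4=5
after SHR R1, 2: R1=2>>2=0
after SUB R4, 1: R4=9-1=8
CMP R4, 4  (cmp 8,4)
After step 8: R4 = 8.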